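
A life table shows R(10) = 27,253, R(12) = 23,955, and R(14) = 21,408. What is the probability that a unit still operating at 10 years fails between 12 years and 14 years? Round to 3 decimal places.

0.093

This is the probability of reaching 12 but not 14, conditional on being operational at 10: (R(12) − R(14)) / R(10).
= (23,955 − 21,408) / 27,253 = 2,547 / 27,253 = 0.093458.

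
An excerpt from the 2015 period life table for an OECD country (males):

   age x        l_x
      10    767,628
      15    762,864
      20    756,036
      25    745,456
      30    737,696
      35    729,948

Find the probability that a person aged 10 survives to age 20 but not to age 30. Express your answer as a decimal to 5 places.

0.02389

This is the probability of reaching 20 but not 30, conditional on being alive at 10: (l_20 − l_30) / l_10.
= (756,036 − 737,696) / 767,628 = 18,340 / 767,628 = 0.023892.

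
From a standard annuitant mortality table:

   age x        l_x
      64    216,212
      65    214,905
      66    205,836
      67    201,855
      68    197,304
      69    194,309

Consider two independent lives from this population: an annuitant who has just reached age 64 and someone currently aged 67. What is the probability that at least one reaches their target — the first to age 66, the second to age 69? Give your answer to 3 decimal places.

p₁ = l_66/l_64 = 205,836/216,212 = 0.952010; p₂ = l_69/l_67 = 194,309/201,855 = 0.962617.
P(at least one) = 1 − (1−p₁)(1−p₂) = 1 − 0.047990 × 0.037383 = 0.998206.

0.998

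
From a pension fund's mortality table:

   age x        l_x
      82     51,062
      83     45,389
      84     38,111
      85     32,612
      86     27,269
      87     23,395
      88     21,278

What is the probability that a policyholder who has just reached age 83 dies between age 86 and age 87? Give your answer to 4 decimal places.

0.0854

This is the probability of reaching 86 but not 87, conditional on being alive at 83: (l_86 − l_87) / l_83.
= (27,269 − 23,395) / 45,389 = 3,874 / 45,389 = 0.085351.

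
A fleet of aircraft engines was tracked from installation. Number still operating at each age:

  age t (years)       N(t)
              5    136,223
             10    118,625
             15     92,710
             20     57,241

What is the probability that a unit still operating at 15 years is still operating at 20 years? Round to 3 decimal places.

The conditional survival probability is N(20)/N(15) = 57,241/92,710 = 0.617420.

0.617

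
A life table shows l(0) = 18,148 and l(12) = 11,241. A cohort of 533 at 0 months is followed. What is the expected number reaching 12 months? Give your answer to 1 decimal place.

330.1

The relevant probability is 11,241/18,148 = 0.619407.
Expected number = 533 × 0.619407 = 330.1.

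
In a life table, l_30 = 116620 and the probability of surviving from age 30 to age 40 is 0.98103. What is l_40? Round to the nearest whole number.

l_40 = l_30 × p = 116620 × 0.98103 = 114408.

114408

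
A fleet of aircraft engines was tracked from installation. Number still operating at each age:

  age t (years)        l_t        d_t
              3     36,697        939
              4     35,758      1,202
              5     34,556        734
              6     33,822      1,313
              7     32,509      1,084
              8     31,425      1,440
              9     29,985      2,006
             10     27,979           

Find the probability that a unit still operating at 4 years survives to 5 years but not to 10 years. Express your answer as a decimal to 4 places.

0.1839

This is the probability of reaching 5 but not 10, conditional on being operational at 4: (l_5 − l_10) / l_4.
= (34,556 − 27,979) / 35,758 = 6,577 / 35,758 = 0.183931.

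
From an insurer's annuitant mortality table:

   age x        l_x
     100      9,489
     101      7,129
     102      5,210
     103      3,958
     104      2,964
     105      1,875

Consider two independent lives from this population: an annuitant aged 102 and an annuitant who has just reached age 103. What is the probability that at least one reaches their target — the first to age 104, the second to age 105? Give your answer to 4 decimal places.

p₁ = l_104/l_102 = 2,964/5,210 = 0.568906; p₂ = l_105/l_103 = 1,875/3,958 = 0.473724.
P(at least one) = 1 − (1−p₁)(1−p₂) = 1 − 0.431094 × 0.526276 = 0.773126.

0.7731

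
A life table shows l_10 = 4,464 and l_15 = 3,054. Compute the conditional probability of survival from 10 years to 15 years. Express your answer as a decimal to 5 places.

0.68414

The conditional survival probability is l_15/l_10 = 3,054/4,464 = 0.684140.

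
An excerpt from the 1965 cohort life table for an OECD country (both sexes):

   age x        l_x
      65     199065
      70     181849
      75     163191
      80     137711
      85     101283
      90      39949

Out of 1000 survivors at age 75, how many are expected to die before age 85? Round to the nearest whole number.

379

The relevant probability is 1 − 101283/163191 = 0.379359.
Expected number = 1000 × 0.379359 = 379.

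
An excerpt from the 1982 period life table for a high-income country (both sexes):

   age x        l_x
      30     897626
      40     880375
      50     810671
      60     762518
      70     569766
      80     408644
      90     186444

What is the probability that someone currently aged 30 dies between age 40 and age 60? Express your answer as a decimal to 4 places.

0.1313

We want 10|20q30 = (l_40 − l_60)/l_30.
This is the probability of reaching 40 but not 60, conditional on being alive at 30: (l_40 − l_60) / l_30.
= (880375 − 762518) / 897626 = 117857 / 897626 = 0.131299.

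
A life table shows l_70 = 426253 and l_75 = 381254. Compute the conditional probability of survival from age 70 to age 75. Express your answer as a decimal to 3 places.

0.894

We want 5p70 = l_75/l_70.
The conditional survival probability is l_75/l_70 = 381254/426253 = 0.894431.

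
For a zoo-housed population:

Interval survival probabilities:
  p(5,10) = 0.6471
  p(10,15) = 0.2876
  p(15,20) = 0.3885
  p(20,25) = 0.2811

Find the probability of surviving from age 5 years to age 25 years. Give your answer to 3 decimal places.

0.020

P(survive 5→25) = 0.6471 × 0.2876 × 0.3885 × 0.2811.
= 0.020324.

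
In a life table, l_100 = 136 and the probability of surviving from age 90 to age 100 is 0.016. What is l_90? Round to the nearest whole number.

8500

l_90 = l_100 / p = 136 / 0.016 = 8500.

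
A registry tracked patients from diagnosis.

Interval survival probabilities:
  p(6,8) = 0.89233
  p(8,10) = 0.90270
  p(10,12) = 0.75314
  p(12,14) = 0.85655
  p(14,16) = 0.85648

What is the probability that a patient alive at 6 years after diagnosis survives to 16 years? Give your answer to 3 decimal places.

0.445

Chaining the interval survival probabilities: 0.89233 × 0.90270 × 0.75314 × 0.85655 × 0.85648.
= 0.445056.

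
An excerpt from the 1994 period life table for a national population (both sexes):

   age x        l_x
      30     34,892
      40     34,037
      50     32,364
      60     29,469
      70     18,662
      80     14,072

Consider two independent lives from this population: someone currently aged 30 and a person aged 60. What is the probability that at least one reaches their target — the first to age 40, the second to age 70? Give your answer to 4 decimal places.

0.9910

p₁ = l_40/l_30 = 34,037/34,892 = 0.975496; p₂ = l_70/l_60 = 18,662/29,469 = 0.633276.
P(at least one) = 1 − (1−p₁)(1−p₂) = 1 − 0.024504 × 0.366724 = 0.991014.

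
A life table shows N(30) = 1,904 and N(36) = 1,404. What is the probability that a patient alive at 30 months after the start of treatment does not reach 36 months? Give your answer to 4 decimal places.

P(die before 36 | alive at 30) = 1 − N(36)/N(30) = 1 − 1,404/1,904 = (500)/1,904 = 0.262605.

0.2626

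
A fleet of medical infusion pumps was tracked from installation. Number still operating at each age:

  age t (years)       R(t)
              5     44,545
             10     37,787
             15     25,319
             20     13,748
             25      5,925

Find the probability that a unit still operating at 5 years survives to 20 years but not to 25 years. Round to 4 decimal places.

This is the probability of reaching 20 but not 25, conditional on being operational at 5: (R(20) − R(25)) / R(5).
= (13,748 − 5,925) / 44,545 = 7,823 / 44,545 = 0.175620.

0.1756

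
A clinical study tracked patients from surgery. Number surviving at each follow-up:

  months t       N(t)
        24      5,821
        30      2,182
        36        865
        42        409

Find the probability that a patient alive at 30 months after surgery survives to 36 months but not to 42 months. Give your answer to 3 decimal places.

This is the probability of reaching 36 but not 42, conditional on being alive at 30: (N(36) − N(42)) / N(30).
= (865 − 409) / 2,182 = 456 / 2,182 = 0.208983.

0.209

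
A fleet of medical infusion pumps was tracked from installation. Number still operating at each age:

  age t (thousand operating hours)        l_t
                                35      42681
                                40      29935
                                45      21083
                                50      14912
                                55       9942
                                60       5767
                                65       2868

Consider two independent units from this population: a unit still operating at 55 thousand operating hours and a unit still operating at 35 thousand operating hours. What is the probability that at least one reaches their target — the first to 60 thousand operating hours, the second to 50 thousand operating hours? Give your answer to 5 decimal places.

0.72678

p₁ = l_60/l_55 = 5767/9942 = 0.580064; p₂ = l_50/l_35 = 14912/42681 = 0.349383.
P(at least one) = 1 − (1−p₁)(1−p₂) = 1 − 0.419936 × 0.650617 = 0.726782.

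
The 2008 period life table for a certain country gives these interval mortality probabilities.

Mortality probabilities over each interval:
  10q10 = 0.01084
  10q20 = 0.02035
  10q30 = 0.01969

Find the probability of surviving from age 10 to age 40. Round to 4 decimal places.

0.9500

The overall survival probability is (1 − 0.01084) × (1 − 0.02035) × (1 − 0.01969).
= 0.98916 × 0.97965 × 0.98031 = 0.949950.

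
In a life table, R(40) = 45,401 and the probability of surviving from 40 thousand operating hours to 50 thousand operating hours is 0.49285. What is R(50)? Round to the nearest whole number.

R(50) = R(40) × p = 45,401 × 0.49285 = 22376.

22376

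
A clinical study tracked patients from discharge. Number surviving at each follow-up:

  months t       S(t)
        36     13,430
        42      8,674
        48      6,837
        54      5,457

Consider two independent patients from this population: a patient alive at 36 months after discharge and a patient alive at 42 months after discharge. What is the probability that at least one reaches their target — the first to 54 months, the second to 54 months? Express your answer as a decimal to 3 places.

p₁ = S(54)/S(36) = 5,457/13,430 = 0.406329; p₂ = S(54)/S(42) = 5,457/8,674 = 0.629122.
P(at least one) = 1 − (1−p₁)(1−p₂) = 1 − 0.593671 × 0.370878 = 0.779820.

0.780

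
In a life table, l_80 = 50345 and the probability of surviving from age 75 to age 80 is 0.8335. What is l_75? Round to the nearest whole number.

l_75 = l_80 / p = 50345 / 0.8335 = 60402.

60402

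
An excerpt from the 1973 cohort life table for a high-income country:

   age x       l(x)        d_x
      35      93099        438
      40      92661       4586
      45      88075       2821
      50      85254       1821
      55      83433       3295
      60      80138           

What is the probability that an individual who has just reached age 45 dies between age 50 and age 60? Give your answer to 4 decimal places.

0.0581

This is the probability of reaching 50 but not 60, conditional on being alive at 45: (l(50) − l(60)) / l(45).
= (85254 − 80138) / 88075 = 5116 / 88075 = 0.058087.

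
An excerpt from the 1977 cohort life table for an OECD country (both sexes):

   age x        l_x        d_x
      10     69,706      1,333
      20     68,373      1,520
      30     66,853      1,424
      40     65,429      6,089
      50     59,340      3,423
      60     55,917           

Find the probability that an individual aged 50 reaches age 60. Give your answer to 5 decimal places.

0.94232

We want 10p50 = l_60/l_50.
The conditional survival probability is l_60/l_50 = 55,917/59,340 = 0.942315.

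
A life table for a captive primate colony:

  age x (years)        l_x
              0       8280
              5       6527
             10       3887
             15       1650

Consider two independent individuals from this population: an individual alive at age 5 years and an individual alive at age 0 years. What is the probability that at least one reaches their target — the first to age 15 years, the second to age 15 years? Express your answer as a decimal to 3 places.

p₁ = l_15/l_5 = 1650/6527 = 0.252796; p₂ = l_15/l_0 = 1650/8280 = 0.199275.
P(at least one) = 1 − (1−p₁)(1−p₂) = 1 − 0.747204 × 0.800725 = 0.401695.

0.402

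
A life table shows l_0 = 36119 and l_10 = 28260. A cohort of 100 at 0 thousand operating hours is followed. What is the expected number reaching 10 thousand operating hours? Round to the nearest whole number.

The relevant probability is 28260/36119 = 0.782414.
Expected number = 100 × 0.782414 = 78.

78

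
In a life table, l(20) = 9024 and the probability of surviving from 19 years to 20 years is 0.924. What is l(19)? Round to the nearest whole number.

9766

l(19) = l(20) / p = 9024 / 0.924 = 9766.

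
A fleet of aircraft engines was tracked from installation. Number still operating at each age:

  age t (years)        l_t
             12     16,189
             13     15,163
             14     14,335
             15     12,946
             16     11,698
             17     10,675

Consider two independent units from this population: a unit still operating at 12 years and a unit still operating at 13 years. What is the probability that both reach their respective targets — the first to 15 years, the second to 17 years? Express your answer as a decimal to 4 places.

p₁ = l_15/l_12 = 12,946/16,189 = 0.799679; p₂ = l_17/l_13 = 10,675/15,163 = 0.704016.
P(both) = p₁ × p₂ = 0.799679 × 0.704016 = 0.562987.

0.5630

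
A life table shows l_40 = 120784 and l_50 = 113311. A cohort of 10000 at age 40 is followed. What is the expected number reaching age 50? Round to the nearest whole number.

The relevant probability is 113311/120784 = 0.938129.
Expected number = 10000 × 0.938129 = 9381.

9381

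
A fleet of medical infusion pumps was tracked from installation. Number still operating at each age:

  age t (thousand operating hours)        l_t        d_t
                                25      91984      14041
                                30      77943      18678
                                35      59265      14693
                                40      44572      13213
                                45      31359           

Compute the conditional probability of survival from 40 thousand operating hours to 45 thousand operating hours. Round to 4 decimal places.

The conditional survival probability is l_45/l_40 = 31359/44572 = 0.703558.

0.7036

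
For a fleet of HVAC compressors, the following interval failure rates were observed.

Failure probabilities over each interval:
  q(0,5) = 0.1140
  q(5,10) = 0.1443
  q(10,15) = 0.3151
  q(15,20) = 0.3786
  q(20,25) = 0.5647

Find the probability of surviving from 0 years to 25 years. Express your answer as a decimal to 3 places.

0.140

Survival from 0 to 25 is the product of surviving each interval: (1 − 0.1140) × (1 − 0.1443) × (1 − 0.3151) × (1 − 0.3786) × (1 − 0.5647).
= 0.8860 × 0.8557 × 0.6849 × 0.6214 × 0.4353 = 0.140457.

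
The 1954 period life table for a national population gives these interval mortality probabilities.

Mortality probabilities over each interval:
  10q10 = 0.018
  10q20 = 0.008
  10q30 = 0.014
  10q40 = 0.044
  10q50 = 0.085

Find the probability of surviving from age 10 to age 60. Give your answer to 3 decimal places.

0.840

Survival from 10 to 60 is the product of surviving each interval: (1 − 0.018) × (1 − 0.008) × (1 − 0.014) × (1 − 0.044) × (1 − 0.085).
= 0.982 × 0.992 × 0.986 × 0.956 × 0.915 = 0.840193.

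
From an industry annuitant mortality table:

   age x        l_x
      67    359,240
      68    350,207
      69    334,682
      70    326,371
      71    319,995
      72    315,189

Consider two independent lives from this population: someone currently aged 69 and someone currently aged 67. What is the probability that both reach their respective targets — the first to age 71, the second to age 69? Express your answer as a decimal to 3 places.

p₁ = l_71/l_69 = 319,995/334,682 = 0.956117; p₂ = l_69/l_67 = 334,682/359,240 = 0.931639.
P(both) = p₁ × p₂ = 0.956117 × 0.931639 = 0.890756.

0.891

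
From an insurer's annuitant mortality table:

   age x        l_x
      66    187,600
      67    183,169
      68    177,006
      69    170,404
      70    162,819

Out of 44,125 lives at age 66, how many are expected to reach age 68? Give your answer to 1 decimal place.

The relevant probability is 177,006/187,600 = 0.943529.
Expected number = 44,125 × 0.943529 = 41633.2.

41633.2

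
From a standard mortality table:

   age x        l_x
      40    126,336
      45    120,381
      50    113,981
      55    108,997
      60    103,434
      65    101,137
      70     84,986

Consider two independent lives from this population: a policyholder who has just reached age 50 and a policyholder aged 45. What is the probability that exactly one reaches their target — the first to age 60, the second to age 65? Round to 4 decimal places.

0.2228

p₁ = l_60/l_50 = 103,434/113,981 = 0.907467; p₂ = l_65/l_45 = 101,137/120,381 = 0.840141.
P(exactly one) = p₁(1−p₂) + (1−p₁)p₂ = 0.145067 + 0.077741 = 0.222808.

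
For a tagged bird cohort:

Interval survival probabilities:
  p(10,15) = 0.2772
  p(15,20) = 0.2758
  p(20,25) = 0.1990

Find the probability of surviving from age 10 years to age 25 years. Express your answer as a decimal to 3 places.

Chaining the interval survival probabilities: 0.2772 × 0.2758 × 0.1990.
= 0.015214.

0.015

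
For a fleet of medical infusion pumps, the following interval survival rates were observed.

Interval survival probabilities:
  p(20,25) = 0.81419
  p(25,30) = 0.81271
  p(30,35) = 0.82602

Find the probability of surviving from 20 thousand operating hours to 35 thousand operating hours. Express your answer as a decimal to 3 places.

0.547

The overall survival probability is 0.81419 × 0.81271 × 0.82602.
= 0.546578.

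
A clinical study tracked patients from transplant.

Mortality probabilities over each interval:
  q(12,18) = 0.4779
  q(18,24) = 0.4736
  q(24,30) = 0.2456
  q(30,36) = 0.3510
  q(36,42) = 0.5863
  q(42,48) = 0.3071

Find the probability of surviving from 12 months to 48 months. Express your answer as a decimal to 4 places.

The overall survival probability is (1 − 0.4779) × (1 − 0.4736) × (1 − 0.2456) × (1 − 0.3510) × (1 − 0.5863) × (1 − 0.3071).
= 0.5221 × 0.5264 × 0.7544 × 0.6490 × 0.4137 × 0.6929 = 0.038572.

0.0386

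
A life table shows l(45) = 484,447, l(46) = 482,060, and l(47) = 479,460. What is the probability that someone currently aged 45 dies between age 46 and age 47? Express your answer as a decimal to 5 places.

0.00537

This is the probability of reaching 46 but not 47, conditional on being alive at 45: (l(46) − l(47)) / l(45).
= (482,060 − 479,460) / 484,447 = 2,600 / 484,447 = 0.005367.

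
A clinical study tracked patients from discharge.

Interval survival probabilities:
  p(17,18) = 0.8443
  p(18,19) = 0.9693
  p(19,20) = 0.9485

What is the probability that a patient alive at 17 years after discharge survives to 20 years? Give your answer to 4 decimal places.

Chaining the interval survival probabilities: 0.8443 × 0.9693 × 0.9485.
= 0.776233.

0.7762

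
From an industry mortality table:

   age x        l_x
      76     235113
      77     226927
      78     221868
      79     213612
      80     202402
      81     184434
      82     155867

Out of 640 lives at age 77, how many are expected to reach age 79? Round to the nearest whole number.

The relevant probability is 213612/226927 = 0.941325.
Expected number = 640 × 0.941325 = 602.

602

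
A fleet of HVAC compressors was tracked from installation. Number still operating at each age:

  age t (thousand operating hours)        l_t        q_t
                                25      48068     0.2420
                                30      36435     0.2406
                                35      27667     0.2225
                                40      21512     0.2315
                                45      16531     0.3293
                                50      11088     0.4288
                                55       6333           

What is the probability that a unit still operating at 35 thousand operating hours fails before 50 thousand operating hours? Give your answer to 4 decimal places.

P(fail before 50 | operational at 35) = 1 − l_50/l_35 = 1 − 11088/27667 = (16579)/27667 = 0.599234.

0.5992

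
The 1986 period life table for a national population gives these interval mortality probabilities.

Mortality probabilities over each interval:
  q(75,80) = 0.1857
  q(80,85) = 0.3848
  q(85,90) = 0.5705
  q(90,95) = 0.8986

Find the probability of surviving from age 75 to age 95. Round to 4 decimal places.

Survival from 75 to 95 is the product of surviving each interval: (1 − 0.1857) × (1 − 0.3848) × (1 − 0.5705) × (1 − 0.8986).
= 0.8143 × 0.6152 × 0.4295 × 0.1014 = 0.021817.

0.0218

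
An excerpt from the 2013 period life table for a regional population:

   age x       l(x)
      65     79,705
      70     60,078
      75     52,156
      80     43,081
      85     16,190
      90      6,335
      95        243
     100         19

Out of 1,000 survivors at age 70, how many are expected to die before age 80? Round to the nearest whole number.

283

The relevant probability is 1 − 43,081/60,078 = 0.282916.
Expected number = 1,000 × 0.282916 = 283.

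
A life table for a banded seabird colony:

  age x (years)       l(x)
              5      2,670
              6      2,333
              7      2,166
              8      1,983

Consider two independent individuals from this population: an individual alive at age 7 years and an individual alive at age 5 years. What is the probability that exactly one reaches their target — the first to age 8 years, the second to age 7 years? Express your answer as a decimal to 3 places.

0.241

p₁ = l(8)/l(7) = 1,983/2,166 = 0.915512; p₂ = l(7)/l(5) = 2,166/2,670 = 0.811236.
P(exactly one) = p₁(1−p₂) + (1−p₁)p₂ = 0.172816 + 0.068540 = 0.241355.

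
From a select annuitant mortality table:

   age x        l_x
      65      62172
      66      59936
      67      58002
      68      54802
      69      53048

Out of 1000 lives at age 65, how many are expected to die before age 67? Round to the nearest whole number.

The relevant probability is 1 − 58002/62172 = 0.067072.
Expected number = 1000 × 0.067072 = 67.

67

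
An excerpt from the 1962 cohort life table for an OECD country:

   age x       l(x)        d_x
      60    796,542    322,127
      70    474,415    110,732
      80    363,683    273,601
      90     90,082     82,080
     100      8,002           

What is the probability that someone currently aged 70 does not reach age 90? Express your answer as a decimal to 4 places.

0.8101

P(die before 90 | alive at 70) = 1 − l(90)/l(70) = 1 − 90,082/474,415 = (384,333)/474,415 = 0.810120.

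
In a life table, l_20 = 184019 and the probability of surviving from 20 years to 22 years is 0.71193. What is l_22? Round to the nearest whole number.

l_22 = l_20 × p = 184019 × 0.71193 = 131009.

131009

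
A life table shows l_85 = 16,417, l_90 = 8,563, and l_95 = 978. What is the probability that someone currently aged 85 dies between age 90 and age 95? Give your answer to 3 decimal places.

We want 5|5q85 = (l_90 − l_95)/l_85.
This is the probability of reaching 90 but not 95, conditional on being alive at 85: (l_90 − l_95) / l_85.
= (8,563 − 978) / 16,417 = 7,585 / 16,417 = 0.462021.

0.462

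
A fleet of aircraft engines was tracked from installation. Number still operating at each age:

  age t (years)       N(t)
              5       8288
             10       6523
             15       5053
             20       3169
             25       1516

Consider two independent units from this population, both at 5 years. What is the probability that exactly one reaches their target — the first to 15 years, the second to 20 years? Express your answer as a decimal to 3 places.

0.526

p₁ = N(15)/N(5) = 5053/8288 = 0.609677; p₂ = N(20)/N(5) = 3169/8288 = 0.382360.
P(exactly one) = p₁(1−p₂) + (1−p₁)p₂ = 0.376561 + 0.149244 = 0.525805.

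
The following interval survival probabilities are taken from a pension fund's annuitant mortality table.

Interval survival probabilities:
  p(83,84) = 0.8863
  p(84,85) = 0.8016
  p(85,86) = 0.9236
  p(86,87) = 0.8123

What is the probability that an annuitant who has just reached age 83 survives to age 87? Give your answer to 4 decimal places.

0.5330

Survival from 83 to 87 is the product of surviving each interval: 0.8863 × 0.8016 × 0.9236 × 0.8123.
= 0.533014.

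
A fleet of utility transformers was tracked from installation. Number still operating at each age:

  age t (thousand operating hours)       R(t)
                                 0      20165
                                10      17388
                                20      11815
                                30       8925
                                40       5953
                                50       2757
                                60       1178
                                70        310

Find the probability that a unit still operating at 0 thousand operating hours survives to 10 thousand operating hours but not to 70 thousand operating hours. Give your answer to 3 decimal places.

This is the probability of reaching 10 but not 70, conditional on being operational at 0: (R(10) − R(70)) / R(0).
= (17388 − 310) / 20165 = 17078 / 20165 = 0.846913.

0.847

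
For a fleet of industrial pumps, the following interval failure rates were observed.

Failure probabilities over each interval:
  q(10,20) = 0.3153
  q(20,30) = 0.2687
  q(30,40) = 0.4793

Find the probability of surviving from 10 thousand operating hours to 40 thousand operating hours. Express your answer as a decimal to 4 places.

Survival from 10 to 40 is the product of surviving each interval: (1 − 0.3153) × (1 − 0.2687) × (1 − 0.4793).
= 0.6847 × 0.7313 × 0.5207 = 0.260725.

0.2607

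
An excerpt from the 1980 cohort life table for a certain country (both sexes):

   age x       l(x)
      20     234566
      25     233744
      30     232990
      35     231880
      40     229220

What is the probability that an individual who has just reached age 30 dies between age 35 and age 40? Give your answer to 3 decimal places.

This is the probability of reaching 35 but not 40, conditional on being alive at 30: (l(35) − l(40)) / l(30).
= (231880 − 229220) / 232990 = 2660 / 232990 = 0.011417.

0.011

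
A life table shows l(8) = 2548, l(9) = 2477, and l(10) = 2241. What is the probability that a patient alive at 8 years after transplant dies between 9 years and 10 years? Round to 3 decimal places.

0.093

This is the probability of reaching 9 but not 10, conditional on being alive at 8: (l(9) − l(10)) / l(8).
= (2477 − 2241) / 2548 = 236 / 2548 = 0.092622.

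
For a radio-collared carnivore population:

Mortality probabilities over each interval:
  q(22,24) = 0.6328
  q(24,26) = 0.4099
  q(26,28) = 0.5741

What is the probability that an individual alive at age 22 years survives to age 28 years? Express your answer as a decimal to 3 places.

0.092

Survival from 22 to 28 is the product of surviving each interval: (1 − 0.6328) × (1 − 0.4099) × (1 − 0.5741).
= 0.3672 × 0.5901 × 0.4259 = 0.092286.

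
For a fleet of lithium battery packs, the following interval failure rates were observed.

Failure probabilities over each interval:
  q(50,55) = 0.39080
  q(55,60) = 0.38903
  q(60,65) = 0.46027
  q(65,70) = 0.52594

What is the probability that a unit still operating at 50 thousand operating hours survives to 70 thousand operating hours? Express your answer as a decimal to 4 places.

Chaining the interval survival probabilities: (1 − 0.39080) × (1 − 0.38903) × (1 − 0.46027) × (1 − 0.52594).
= 0.60920 × 0.61097 × 0.53973 × 0.47406 = 0.095233.

0.0952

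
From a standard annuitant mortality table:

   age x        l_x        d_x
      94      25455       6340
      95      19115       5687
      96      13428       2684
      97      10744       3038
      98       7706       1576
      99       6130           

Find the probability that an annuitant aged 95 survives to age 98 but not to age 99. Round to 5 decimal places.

0.08245

We want 3|1q95 = (l_98 − l_99)/l_95.
This is the probability of reaching 98 but not 99, conditional on being alive at 95: (l_98 − l_99) / l_95.
= (7706 − 6130) / 19115 = 1576 / 19115 = 0.082448.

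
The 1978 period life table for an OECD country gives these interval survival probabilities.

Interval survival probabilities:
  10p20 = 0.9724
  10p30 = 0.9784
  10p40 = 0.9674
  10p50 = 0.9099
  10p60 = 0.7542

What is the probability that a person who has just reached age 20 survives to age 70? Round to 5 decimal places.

0.63161

Survival from 20 to 70 is the product of surviving each interval: 0.9724 × 0.9784 × 0.9674 × 0.9099 × 0.7542.
= 0.631608.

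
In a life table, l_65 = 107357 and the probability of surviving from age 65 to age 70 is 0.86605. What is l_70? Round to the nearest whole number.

l_70 = l_65 × p = 107357 × 0.86605 = 92977.

92977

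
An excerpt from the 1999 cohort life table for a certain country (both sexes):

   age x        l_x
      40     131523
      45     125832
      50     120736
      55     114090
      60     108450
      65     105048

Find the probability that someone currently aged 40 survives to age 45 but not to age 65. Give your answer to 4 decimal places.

We want 5|20q40 = (l_45 − l_65)/l_40.
This is the probability of reaching 45 but not 65, conditional on being alive at 40: (l_45 − l_65) / l_40.
= (125832 − 105048) / 131523 = 20784 / 131523 = 0.158026.

0.1580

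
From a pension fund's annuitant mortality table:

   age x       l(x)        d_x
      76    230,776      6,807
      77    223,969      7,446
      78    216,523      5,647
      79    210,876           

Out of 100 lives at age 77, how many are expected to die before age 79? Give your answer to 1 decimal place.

5.8

The relevant probability is 1 − 210,876/223,969 = 0.058459.
Expected number = 100 × 0.058459 = 5.8.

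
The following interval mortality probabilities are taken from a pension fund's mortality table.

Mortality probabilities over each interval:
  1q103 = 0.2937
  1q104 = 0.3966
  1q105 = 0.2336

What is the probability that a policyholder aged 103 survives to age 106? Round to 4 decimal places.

3p103 = (1 − 0.2937) × (1 − 0.3966) × (1 − 0.2336).
= 0.7063 × 0.6034 × 0.7664 = 0.326625.

0.3266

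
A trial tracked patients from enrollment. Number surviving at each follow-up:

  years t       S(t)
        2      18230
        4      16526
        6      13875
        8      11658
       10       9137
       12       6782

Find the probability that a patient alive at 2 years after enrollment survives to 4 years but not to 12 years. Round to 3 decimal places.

This is the probability of reaching 4 but not 12, conditional on being alive at 2: (S(4) − S(12)) / S(2).
= (16526 − 6782) / 18230 = 9744 / 18230 = 0.534504.

0.535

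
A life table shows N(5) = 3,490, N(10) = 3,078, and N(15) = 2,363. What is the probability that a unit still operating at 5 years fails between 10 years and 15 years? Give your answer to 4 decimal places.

This is the probability of reaching 10 but not 15, conditional on being operational at 5: (N(10) − N(15)) / N(5).
= (3,078 − 2,363) / 3,490 = 715 / 3,490 = 0.204871.

0.2049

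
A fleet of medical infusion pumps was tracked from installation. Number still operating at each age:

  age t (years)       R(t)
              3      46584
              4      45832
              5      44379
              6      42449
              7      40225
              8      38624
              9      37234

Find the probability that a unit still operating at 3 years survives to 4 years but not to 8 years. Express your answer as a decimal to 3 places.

This is the probability of reaching 4 but not 8, conditional on being operational at 3: (R(4) − R(8)) / R(3).
= (45832 − 38624) / 46584 = 7208 / 46584 = 0.154731.

0.155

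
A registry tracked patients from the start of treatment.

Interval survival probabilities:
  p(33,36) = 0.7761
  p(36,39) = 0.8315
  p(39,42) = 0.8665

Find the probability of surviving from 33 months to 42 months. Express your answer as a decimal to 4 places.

Chaining the interval survival probabilities: 0.7761 × 0.8315 × 0.8665.
= 0.559176.

0.5592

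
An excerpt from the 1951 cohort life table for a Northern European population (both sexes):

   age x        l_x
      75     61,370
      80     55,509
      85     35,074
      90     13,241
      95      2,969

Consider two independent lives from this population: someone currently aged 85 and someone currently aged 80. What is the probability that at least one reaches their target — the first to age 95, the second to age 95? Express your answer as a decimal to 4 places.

p₁ = l_95/l_85 = 2,969/35,074 = 0.084650; p₂ = l_95/l_80 = 2,969/55,509 = 0.053487.
P(at least one) = 1 − (1−p₁)(1−p₂) = 1 − 0.915350 × 0.946513 = 0.133609.

0.1336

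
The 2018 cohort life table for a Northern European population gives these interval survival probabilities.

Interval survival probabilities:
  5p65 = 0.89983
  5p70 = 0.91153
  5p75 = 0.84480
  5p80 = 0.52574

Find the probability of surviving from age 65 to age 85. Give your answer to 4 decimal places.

0.3643

Survival from 65 to 85 is the product of surviving each interval: 0.89983 × 0.91153 × 0.84480 × 0.52574.
= 0.364298.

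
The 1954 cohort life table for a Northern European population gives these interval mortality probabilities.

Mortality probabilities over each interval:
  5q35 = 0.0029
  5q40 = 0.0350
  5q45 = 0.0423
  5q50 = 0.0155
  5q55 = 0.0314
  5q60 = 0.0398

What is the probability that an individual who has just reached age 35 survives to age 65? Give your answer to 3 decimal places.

0.844

30p35 = (1 − 0.0029) × (1 − 0.0350) × (1 − 0.0423) × (1 − 0.0155) × (1 − 0.0314) × (1 − 0.0398).
= 0.9971 × 0.9650 × 0.9577 × 0.9845 × 0.9686 × 0.9602 = 0.843757.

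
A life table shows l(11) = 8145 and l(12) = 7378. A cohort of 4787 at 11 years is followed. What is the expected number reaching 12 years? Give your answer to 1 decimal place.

The relevant probability is 7378/8145 = 0.905832.
Expected number = 4787 × 0.905832 = 4336.2.

4336.2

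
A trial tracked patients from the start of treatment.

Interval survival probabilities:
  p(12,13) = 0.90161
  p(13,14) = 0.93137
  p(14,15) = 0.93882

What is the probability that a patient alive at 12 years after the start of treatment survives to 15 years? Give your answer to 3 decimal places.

Survival from 12 to 15 is the product of surviving each interval: 0.90161 × 0.93137 × 0.93882.
= 0.788358.

0.788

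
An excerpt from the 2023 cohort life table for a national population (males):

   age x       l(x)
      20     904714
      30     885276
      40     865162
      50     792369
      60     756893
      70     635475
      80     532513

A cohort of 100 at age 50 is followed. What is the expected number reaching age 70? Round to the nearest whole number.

The relevant probability is 635475/792369 = 0.801994.
Expected number = 100 × 0.801994 = 80.

80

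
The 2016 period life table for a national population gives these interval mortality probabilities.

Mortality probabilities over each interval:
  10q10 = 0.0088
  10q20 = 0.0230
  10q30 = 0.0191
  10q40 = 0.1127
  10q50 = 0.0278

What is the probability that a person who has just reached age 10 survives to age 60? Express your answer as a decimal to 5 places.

0.81942

Survival from 10 to 60 is the product of surviving each interval: (1 − 0.0088) × (1 − 0.0230) × (1 − 0.0191) × (1 − 0.1127) × (1 − 0.0278).
= 0.9912 × 0.9770 × 0.9809 × 0.8873 × 0.9722 = 0.819420.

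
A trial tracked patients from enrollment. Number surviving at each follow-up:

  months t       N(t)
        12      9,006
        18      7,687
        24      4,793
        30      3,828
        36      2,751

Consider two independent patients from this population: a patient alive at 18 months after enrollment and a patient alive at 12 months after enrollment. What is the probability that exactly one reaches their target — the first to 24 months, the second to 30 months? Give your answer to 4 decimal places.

0.5185

p₁ = N(24)/N(18) = 4,793/7,687 = 0.623520; p₂ = N(30)/N(12) = 3,828/9,006 = 0.425050.
P(exactly one) = p₁(1−p₂) + (1−p₁)p₂ = 0.358493 + 0.160023 = 0.518516.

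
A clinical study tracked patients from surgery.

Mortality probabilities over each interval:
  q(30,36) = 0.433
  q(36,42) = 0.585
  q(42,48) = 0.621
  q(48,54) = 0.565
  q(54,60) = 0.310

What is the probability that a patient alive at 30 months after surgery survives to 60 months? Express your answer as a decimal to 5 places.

0.02677

Chaining the interval survival probabilities: (1 − 0.433) × (1 − 0.585) × (1 − 0.621) × (1 − 0.565) × (1 − 0.310).
= 0.567 × 0.415 × 0.379 × 0.435 × 0.690 = 0.026768.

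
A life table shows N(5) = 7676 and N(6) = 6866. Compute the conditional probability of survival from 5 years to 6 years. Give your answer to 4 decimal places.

The conditional survival probability is N(6)/N(5) = 6866/7676 = 0.894476.

0.8945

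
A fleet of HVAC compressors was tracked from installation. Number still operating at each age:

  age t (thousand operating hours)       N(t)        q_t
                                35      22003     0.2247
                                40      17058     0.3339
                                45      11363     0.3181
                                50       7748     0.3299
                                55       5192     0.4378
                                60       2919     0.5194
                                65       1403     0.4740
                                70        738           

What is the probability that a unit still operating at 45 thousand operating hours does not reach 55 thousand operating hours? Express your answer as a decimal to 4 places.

P(fail before 55 | operational at 45) = 1 − N(55)/N(45) = 1 − 5192/11363 = (6171)/11363 = 0.543078.

0.5431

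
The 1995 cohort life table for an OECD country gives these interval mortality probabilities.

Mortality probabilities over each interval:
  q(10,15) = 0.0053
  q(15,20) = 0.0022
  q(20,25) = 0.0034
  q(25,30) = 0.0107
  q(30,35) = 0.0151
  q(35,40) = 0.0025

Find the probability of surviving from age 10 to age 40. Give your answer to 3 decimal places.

0.961

The overall survival probability is (1 − 0.0053) × (1 − 0.0022) × (1 − 0.0034) × (1 − 0.0107) × (1 − 0.0151) × (1 − 0.0025).
= 0.9947 × 0.9978 × 0.9966 × 0.9893 × 0.9849 × 0.9975 = 0.961368.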